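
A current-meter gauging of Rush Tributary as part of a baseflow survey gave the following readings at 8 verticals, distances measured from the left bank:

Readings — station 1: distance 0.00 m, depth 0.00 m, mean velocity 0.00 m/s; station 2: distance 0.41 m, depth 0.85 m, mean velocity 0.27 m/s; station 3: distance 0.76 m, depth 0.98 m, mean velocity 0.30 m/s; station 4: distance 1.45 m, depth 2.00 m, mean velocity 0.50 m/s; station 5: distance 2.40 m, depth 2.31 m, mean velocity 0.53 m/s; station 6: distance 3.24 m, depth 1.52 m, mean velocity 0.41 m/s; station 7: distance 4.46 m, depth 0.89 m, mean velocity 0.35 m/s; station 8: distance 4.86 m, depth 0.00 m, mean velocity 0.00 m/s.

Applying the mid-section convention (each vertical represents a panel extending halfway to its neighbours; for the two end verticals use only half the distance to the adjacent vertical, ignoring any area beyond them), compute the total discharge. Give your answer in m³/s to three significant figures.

w_2 = (0.76 − 0.00)/2 = 0.38 m; q_2 = 0.27 × 0.85 × 0.38 = 0.08721 m³/s
w_3 = (1.45 − 0.41)/2 = 0.52 m; q_3 = 0.30 × 0.98 × 0.52 = 0.1529 m³/s
w_4 = (2.40 − 0.76)/2 = 0.82 m; q_4 = 0.50 × 2.00 × 0.82 = 0.8200 m³/s
w_5 = (3.24 − 1.45)/2 = 0.895 m; q_5 = 0.53 × 2.31 × 0.895 = 1.096 m³/s
w_6 = (4.46 − 2.40)/2 = 1.03 m; q_6 = 0.41 × 1.52 × 1.03 = 0.6419 m³/s
w_7 = (4.86 − 3.24)/2 = 0.81 m; q_7 = 0.35 × 0.89 × 0.81 = 0.2523 m³/s
Stations 1, 8 contribute zero (depth or velocity is 0).
Q = Σ qᵢ = 3.050 m³/s

3.05 m³/s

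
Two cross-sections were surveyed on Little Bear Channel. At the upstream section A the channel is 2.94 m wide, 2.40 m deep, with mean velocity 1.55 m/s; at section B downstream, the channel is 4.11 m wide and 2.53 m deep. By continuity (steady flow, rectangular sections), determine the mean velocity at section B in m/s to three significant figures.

Q = A₁V₁ = (2.94×2.40) × 1.55 = 10.94 m³/s
A₂ = 4.11 × 2.53 = 10.40 m²
V₂ = Q/A₂ = 10.94/10.40 = 1.052 m/s

1.05 m/s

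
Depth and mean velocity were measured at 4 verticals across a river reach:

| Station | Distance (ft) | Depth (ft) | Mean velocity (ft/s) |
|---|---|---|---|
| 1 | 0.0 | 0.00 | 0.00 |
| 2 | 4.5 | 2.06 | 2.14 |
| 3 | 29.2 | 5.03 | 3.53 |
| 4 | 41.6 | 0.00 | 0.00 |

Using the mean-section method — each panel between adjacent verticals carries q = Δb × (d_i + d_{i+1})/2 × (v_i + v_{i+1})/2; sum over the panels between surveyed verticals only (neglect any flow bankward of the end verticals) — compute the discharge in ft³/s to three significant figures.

Panel 1-2: Δb = 4.5 ft, d̄ = (0.00+2.06)/2 = 1.03, v̄ = (0.00+2.14)/2 = 1.07 → q = 4.5×1.03×1.07 = 4.959 ft³/s
Panel 2-3: Δb = 24.7 ft, d̄ = (2.06+5.03)/2 = 3.545, v̄ = (2.14+3.53)/2 = 2.835 → q = 24.7×3.545×2.835 = 248.2 ft³/s
Panel 3-4: Δb = 12.4 ft, d̄ = (5.03+0.00)/2 = 2.515, v̄ = (3.53+0.00)/2 = 1.765 → q = 12.4×2.515×1.765 = 55.04 ft³/s
Q = Σ q = 308.2 ft³/s

308 ft³/s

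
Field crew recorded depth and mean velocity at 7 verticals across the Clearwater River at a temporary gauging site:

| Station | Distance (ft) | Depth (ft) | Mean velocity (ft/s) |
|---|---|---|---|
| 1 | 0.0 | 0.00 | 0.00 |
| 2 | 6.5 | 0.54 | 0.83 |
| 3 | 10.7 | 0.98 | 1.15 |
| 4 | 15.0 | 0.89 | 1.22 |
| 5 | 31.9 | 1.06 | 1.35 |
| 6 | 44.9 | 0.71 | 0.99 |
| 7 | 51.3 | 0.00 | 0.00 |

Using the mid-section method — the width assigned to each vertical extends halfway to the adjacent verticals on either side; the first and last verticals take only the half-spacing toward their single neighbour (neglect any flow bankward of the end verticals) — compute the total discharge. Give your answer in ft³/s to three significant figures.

w_2 = (10.7 − 0.0)/2 = 5.35 ft; q_2 = 0.83 × 0.54 × 5.35 = 2.398 ft³/s
w_3 = (15.0 − 6.5)/2 = 4.25 ft; q_3 = 1.15 × 0.98 × 4.25 = 4.790 ft³/s
w_4 = (31.9 − 10.7)/2 = 10.6 ft; q_4 = 1.22 × 0.89 × 10.6 = 11.51 ft³/s
w_5 = (44.9 − 15.0)/2 = 14.95 ft; q_5 = 1.35 × 1.06 × 14.95 = 21.39 ft³/s
w_6 = (51.3 − 31.9)/2 = 9.7 ft; q_6 = 0.99 × 0.71 × 9.7 = 6.818 ft³/s
Stations 1, 7 contribute zero (depth or velocity is 0).
Q = Σ qᵢ = 46.91 ft³/s

46.9 ft³/s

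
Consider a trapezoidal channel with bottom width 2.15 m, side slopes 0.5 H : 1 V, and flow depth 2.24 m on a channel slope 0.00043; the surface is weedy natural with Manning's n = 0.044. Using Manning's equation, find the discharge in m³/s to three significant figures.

3.51 m³/s

A = (b + z·y)·y = (2.15 + 0.5×2.24)×2.24 = 7.325 m²
P = b + 2y√(1+z²) = 2.15 + 2×2.24×√(1+0.5²) = 7.159 m
R = A/P = 7.325/7.159 = 1.023 m
Q = (1/n)·A·R^(2/3)·S^(1/2) = (1/0.044) × 7.325 × 1.023^(2/3) × 0.00043^(1/2) = 3.505 m³/s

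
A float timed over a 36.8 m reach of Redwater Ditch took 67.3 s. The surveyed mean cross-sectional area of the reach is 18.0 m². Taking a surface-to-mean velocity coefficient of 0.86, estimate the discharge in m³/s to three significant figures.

v_surface = L / t̄ = 36.8 / 67.3 = 0.5468 m/s
v_mean = 0.86 × 0.5468 = 0.4703 m/s
Q = A × v_mean = 18.0 × 0.4703 = 8.465 m³/s

8.46 m³/s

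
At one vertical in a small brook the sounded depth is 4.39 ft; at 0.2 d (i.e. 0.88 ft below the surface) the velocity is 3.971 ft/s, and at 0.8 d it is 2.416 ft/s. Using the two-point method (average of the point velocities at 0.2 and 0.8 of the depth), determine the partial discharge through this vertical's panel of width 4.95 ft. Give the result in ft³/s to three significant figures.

69.4 ft³/s

v̄ = (3.971 + 2.416) / 2 = 3.194 ft/s
q = v̄ × d × w = 3.194 × 4.39 × 4.95 = 69.40 ft³/s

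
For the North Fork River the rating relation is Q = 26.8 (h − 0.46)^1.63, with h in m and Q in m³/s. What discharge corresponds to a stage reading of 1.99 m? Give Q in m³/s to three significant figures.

53.6 m³/s

Q = 26.8 × (1.99 − 0.46)^1.63 = 26.8 × 1.53^1.63 = 53.60 m³/s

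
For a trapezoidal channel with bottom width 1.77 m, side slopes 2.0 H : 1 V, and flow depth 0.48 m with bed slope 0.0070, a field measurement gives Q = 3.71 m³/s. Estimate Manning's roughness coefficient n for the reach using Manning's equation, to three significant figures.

0.0142

A = (b + z·y)·y = (1.77 + 2.0×0.48)×0.48 = 1.310 m²
P = b + 2y√(1+z²) = 1.77 + 2×0.48×√(1+2.0²) = 3.917 m
R = A/P = 1.310/3.917 = 0.3346 m
n = (1/Q)·A·R^(2/3)·S^(1/2) = (1/3.71) × 1.310 × 0.4819 × 0.08367 = 0.01424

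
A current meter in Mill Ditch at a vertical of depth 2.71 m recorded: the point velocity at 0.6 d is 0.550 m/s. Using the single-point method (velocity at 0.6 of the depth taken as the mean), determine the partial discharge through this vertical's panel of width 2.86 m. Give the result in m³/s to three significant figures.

4.26 m³/s

v̄ = v₀.₆ = 0.550 m/s
q = v̄ × d × w = 0.5500 × 2.71 × 2.86 = 4.263 m³/s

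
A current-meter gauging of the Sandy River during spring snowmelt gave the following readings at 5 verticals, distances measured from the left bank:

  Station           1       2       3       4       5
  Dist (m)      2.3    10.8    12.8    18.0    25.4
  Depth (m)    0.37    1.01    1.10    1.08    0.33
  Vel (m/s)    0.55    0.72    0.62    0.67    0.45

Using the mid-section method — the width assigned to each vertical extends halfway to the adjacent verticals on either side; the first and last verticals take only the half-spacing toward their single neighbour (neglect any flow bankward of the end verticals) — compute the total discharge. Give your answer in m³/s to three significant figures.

w_1 = (10.8 − 2.3)/2 = 4.25 m; q_1 = 0.55 × 0.37 × 4.25 = 0.8649 m³/s
w_2 = (12.8 − 2.3)/2 = 5.25 m; q_2 = 0.72 × 1.01 × 5.25 = 3.818 m³/s
w_3 = (18.0 − 10.8)/2 = 3.6 m; q_3 = 0.62 × 1.10 × 3.6 = 2.455 m³/s
w_4 = (25.4 − 12.8)/2 = 6.3 m; q_4 = 0.67 × 1.08 × 6.3 = 4.559 m³/s
w_5 = (25.4 − 18.0)/2 = 3.7 m; q_5 = 0.45 × 0.33 × 3.7 = 0.5495 m³/s
Q = Σ qᵢ = 12.25 m³/s

12.2 m³/s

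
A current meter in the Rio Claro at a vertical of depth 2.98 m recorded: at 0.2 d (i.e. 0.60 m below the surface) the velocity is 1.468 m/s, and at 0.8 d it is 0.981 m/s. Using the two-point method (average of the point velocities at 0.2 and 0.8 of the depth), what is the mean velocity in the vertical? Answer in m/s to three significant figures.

v̄ = (1.468 + 0.981) / 2 = 1.225 m/s

1.22 m/s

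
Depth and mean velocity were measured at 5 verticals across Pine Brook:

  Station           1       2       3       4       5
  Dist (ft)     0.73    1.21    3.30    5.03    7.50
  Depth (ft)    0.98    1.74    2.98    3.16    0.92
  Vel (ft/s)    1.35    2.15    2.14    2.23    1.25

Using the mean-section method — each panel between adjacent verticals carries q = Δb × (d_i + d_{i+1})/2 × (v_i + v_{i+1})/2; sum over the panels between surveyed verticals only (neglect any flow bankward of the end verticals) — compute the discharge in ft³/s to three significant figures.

Panel 1-2: Δb = 0.48 ft, d̄ = (0.98+1.74)/2 = 1.36, v̄ = (1.35+2.15)/2 = 1.75 → q = 0.48×1.36×1.75 = 1.142 ft³/s
Panel 2-3: Δb = 2.09 ft, d̄ = (1.74+2.98)/2 = 2.36, v̄ = (2.15+2.14)/2 = 2.145 → q = 2.09×2.36×2.145 = 10.58 ft³/s
Panel 3-4: Δb = 1.73 ft, d̄ = (2.98+3.16)/2 = 3.07, v̄ = (2.14+2.23)/2 = 2.185 → q = 1.73×3.07×2.185 = 11.60 ft³/s
Panel 4-5: Δb = 2.47 ft, d̄ = (3.16+0.92)/2 = 2.04, v̄ = (2.23+1.25)/2 = 1.74 → q = 2.47×2.04×1.74 = 8.768 ft³/s
Q = Σ q = 32.09 ft³/s

32.1 ft³/s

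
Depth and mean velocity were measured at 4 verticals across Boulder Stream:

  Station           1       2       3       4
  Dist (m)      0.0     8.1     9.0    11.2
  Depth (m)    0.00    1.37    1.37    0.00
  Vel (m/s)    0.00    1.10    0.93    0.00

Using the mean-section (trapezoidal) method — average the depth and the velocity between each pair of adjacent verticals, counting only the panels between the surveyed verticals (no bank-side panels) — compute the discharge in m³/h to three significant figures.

Panel 1-2: Δb = 8.1 m, d̄ = (0.00+1.37)/2 = 0.685, v̄ = (0.00+1.10)/2 = 0.55 → q = 8.1×0.685×0.55 = 3.052 m³/s
Panel 2-3: Δb = 0.9 m, d̄ = (1.37+1.37)/2 = 1.37, v̄ = (1.10+0.93)/2 = 1.015 → q = 0.9×1.37×1.015 = 1.251 m³/s
Panel 3-4: Δb = 2.2 m, d̄ = (1.37+0.00)/2 = 0.685, v̄ = (0.93+0.00)/2 = 0.465 → q = 2.2×0.685×0.465 = 0.7008 m³/s
Q = Σ q = 5.004 m³/s
= 5.004 × 3600 = 18010 m³/h

18000 m³/h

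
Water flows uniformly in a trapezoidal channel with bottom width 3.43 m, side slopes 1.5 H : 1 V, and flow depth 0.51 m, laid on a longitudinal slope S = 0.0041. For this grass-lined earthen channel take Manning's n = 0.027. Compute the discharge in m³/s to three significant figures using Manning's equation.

A = (b + z·y)·y = (3.43 + 1.5×0.51)×0.51 = 2.139 m²
P = b + 2y√(1+z²) = 3.43 + 2×0.51×√(1+1.5²) = 5.269 m
R = A/P = 2.139/5.269 = 0.4061 m
Q = (1/n)·A·R^(2/3)·S^(1/2) = (1/0.027) × 2.139 × 0.4061^(2/3) × 0.0041^(1/2) = 2.782 m³/s

2.78 m³/s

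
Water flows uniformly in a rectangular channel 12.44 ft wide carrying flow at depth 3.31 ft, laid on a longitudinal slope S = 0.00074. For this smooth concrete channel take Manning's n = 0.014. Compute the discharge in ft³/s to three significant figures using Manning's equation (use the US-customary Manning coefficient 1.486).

199 ft³/s

A = b·y = 12.44 × 3.31 = 41.18 ft²
P = b + 2y = 12.44 + 2×3.31 = 19.06 ft
R = A/P = 41.18/19.06 = 2.160 ft
Q = (1.486/n)·A·R^(2/3)·S^(1/2) = (1.486/0.014) × 41.18 × 2.160^(2/3) × 0.00074^(1/2) = 198.7 ft³/s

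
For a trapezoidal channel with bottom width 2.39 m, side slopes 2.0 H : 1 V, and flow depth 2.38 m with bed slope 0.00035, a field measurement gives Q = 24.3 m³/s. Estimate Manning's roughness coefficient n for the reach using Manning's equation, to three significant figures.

0.0157

A = (b + z·y)·y = (2.39 + 2.0×2.38)×2.38 = 17.02 m²
P = b + 2y√(1+z²) = 2.39 + 2×2.38×√(1+2.0²) = 13.03 m
R = A/P = 17.02/13.03 = 1.306 m
n = (1/Q)·A·R^(2/3)·S^(1/2) = (1/24.3) × 17.02 × 1.195 × 0.01871 = 0.01565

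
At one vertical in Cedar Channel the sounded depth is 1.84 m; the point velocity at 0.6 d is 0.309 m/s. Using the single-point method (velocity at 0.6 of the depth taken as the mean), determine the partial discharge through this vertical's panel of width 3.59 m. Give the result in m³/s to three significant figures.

2.04 m³/s

v̄ = v₀.₆ = 0.309 m/s
q = v̄ × d × w = 0.3090 × 1.84 × 3.59 = 2.041 m³/s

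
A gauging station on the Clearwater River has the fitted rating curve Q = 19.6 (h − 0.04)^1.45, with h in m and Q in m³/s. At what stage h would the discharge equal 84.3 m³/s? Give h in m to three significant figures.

h − h₀ = (Q/C)^(1/b) = (84.3/19.6)^(1/1.45) = 2.735 m
h = 0.04 + 2.735 = 2.775 m

2.77 m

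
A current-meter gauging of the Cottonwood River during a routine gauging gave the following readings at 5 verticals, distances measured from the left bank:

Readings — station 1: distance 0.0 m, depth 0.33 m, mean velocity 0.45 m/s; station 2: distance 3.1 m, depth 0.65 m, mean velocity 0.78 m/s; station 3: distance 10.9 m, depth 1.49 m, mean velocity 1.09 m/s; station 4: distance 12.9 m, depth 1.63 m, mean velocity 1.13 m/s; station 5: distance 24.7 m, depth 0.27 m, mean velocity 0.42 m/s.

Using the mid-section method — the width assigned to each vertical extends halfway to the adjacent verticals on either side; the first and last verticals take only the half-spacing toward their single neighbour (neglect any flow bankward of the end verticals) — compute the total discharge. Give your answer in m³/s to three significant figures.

24.3 m³/s

w_1 = (3.1 − 0.0)/2 = 1.55 m; q_1 = 0.45 × 0.33 × 1.55 = 0.2302 m³/s
w_2 = (10.9 − 0.0)/2 = 5.45 m; q_2 = 0.78 × 0.65 × 5.45 = 2.763 m³/s
w_3 = (12.9 − 3.1)/2 = 4.9 m; q_3 = 1.09 × 1.49 × 4.9 = 7.958 m³/s
w_4 = (24.7 − 10.9)/2 = 6.9 m; q_4 = 1.13 × 1.63 × 6.9 = 12.71 m³/s
w_5 = (24.7 − 12.9)/2 = 5.9 m; q_5 = 0.42 × 0.27 × 5.9 = 0.6691 m³/s
Q = Σ qᵢ = 24.33 m³/s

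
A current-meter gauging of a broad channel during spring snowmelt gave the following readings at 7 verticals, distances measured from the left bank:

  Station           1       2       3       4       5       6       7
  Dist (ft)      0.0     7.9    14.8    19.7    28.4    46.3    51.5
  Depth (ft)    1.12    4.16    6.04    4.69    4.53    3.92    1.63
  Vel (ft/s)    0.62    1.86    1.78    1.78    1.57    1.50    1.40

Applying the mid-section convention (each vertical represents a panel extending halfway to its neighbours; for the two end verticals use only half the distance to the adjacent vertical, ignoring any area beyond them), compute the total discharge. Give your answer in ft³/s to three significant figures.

349 ft³/s

w_1 = (7.9 − 0.0)/2 = 3.95 ft; q_1 = 0.62 × 1.12 × 3.95 = 2.743 ft³/s
w_2 = (14.8 − 0.0)/2 = 7.4 ft; q_2 = 1.86 × 4.16 × 7.4 = 57.26 ft³/s
w_3 = (19.7 − 7.9)/2 = 5.9 ft; q_3 = 1.78 × 6.04 × 5.9 = 63.43 ft³/s
w_4 = (28.4 − 14.8)/2 = 6.8 ft; q_4 = 1.78 × 4.69 × 6.8 = 56.77 ft³/s
w_5 = (46.3 − 19.7)/2 = 13.3 ft; q_5 = 1.57 × 4.53 × 13.3 = 94.59 ft³/s
w_6 = (51.5 − 28.4)/2 = 11.55 ft; q_6 = 1.50 × 3.92 × 11.55 = 67.91 ft³/s
w_7 = (51.5 − 46.3)/2 = 2.6 ft; q_7 = 1.40 × 1.63 × 2.6 = 5.933 ft³/s
Q = Σ qᵢ = 348.6 ft³/s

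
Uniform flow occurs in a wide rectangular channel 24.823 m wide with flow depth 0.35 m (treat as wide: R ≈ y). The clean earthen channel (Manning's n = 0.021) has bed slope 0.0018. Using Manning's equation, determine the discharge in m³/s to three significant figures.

A = b·y = 24.823 × 0.35 = 8.688 m²
Wide channel: R ≈ y = 0.35 m
Q = (1/n)·A·R^(2/3)·S^(1/2) = (1/0.021) × 8.688 × 0.3500^(2/3) × 0.0018^(1/2) = 8.717 m³/s

8.72 m³/s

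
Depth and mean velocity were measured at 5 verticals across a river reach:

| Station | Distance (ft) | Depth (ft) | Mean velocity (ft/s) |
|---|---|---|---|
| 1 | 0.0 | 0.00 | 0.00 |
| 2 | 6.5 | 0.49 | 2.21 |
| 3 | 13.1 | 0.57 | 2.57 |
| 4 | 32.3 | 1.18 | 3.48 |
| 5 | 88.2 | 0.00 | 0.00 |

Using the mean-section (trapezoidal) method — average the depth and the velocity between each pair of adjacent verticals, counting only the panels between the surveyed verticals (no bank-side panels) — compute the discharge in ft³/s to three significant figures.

Panel 1-2: Δb = 6.5 ft, d̄ = (0.00+0.49)/2 = 0.245, v̄ = (0.00+2.21)/2 = 1.105 → q = 6.5×0.245×1.105 = 1.760 ft³/s
Panel 2-3: Δb = 6.6 ft, d̄ = (0.49+0.57)/2 = 0.53, v̄ = (2.21+2.57)/2 = 2.39 → q = 6.6×0.53×2.39 = 8.360 ft³/s
Panel 3-4: Δb = 19.2 ft, d̄ = (0.57+1.18)/2 = 0.875, v̄ = (2.57+3.48)/2 = 3.025 → q = 19.2×0.875×3.025 = 50.82 ft³/s
Panel 4-5: Δb = 55.9 ft, d̄ = (1.18+0.00)/2 = 0.59, v̄ = (3.48+0.00)/2 = 1.74 → q = 55.9×0.59×1.74 = 57.39 ft³/s
Q = Σ q = 118.3 ft³/s

118 ft³/s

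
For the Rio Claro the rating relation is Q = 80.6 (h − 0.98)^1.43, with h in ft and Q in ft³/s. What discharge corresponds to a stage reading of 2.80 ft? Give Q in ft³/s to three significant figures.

190 ft³/s

Q = 80.6 × (2.80 − 0.98)^1.43 = 80.6 × 1.82^1.43 = 189.8 ft³/s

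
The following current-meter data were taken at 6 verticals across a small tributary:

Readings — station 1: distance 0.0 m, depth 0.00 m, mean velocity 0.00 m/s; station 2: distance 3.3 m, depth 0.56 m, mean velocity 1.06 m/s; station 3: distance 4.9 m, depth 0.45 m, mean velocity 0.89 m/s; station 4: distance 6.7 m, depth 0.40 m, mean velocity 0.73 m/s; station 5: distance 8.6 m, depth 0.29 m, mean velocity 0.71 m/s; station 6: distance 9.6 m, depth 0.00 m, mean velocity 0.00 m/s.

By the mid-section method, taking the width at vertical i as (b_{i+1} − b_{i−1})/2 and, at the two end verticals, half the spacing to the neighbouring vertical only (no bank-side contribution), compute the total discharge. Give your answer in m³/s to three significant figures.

w_2 = (4.9 − 0.0)/2 = 2.45 m; q_2 = 1.06 × 0.56 × 2.45 = 1.454 m³/s
w_3 = (6.7 − 3.3)/2 = 1.7 m; q_3 = 0.89 × 0.45 × 1.7 = 0.6809 m³/s
w_4 = (8.6 − 4.9)/2 = 1.85 m; q_4 = 0.73 × 0.40 × 1.85 = 0.5402 m³/s
w_5 = (9.6 − 6.7)/2 = 1.45 m; q_5 = 0.71 × 0.29 × 1.45 = 0.2986 m³/s
Stations 1, 6 contribute zero (depth or velocity is 0).
Q = Σ qᵢ = 2.974 m³/s

2.97 m³/s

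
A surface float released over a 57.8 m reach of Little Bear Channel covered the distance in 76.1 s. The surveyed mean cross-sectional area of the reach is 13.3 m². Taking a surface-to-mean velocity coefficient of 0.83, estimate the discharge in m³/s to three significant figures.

v_surface = L / t̄ = 57.8 / 76.1 = 0.7595 m/s
v_mean = 0.83 × 0.7595 = 0.6304 m/s
Q = A × v_mean = 13.3 × 0.6304 = 8.384 m³/s

8.38 m³/s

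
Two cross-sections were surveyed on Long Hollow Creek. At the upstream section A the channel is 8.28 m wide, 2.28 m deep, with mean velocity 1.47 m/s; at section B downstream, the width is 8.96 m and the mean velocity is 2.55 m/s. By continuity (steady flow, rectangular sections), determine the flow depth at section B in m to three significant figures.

Q = A₁V₁ = (8.28×2.28) × 1.47 = 27.75 m³/s
d₂ = Q/(b₂ V₂) = 27.75/(8.96×2.55) = 1.215 m

1.21 m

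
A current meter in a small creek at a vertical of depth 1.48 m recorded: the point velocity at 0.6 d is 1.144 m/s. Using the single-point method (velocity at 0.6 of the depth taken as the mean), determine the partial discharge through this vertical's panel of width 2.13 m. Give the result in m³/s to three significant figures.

3.61 m³/s

v̄ = v₀.₆ = 1.144 m/s
q = v̄ × d × w = 1.144 × 1.48 × 2.13 = 3.606 m³/s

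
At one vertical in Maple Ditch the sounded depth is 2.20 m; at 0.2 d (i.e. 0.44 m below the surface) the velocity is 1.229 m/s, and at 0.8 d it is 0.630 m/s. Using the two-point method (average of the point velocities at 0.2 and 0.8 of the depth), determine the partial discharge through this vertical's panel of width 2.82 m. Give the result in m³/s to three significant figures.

v̄ = (1.229 + 0.630) / 2 = 0.9295 m/s
q = v̄ × d × w = 0.9295 × 2.20 × 2.82 = 5.767 m³/s

5.77 m³/s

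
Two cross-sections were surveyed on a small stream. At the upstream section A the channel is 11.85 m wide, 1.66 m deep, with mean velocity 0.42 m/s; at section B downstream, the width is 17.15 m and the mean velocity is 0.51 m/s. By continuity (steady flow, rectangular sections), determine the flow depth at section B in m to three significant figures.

0.945 m

Q = A₁V₁ = (11.85×1.66) × 0.42 = 8.262 m³/s
d₂ = Q/(b₂ V₂) = 8.262/(17.15×0.51) = 0.9446 m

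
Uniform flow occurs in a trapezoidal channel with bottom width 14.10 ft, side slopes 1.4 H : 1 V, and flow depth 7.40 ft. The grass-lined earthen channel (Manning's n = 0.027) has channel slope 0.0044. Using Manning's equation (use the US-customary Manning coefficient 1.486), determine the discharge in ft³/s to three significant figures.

1820 ft³/s

A = (b + z·y)·y = (14.10 + 1.4×7.40)×7.40 = 181.0 ft²
P = b + 2y√(1+z²) = 14.10 + 2×7.40×√(1+1.4²) = 39.56 ft
R = A/P = 181.0/39.56 = 4.575 ft
Q = (1.486/n)·A·R^(2/3)·S^(1/2) = (1.486/0.027) × 181.0 × 4.575^(2/3) × 0.0044^(1/2) = 1821 ft³/s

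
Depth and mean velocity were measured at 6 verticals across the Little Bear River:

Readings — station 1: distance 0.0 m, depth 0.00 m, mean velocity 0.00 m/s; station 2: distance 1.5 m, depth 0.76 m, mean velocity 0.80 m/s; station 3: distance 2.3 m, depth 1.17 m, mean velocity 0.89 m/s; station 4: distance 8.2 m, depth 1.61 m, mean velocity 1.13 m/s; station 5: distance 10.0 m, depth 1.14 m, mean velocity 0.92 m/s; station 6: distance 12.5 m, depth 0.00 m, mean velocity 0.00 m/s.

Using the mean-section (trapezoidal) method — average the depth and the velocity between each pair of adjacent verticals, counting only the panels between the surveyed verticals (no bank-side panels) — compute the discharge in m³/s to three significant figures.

12.4 m³/s

Panel 1-2: Δb = 1.5 m, d̄ = (0.00+0.76)/2 = 0.38, v̄ = (0.00+0.80)/2 = 0.4 → q = 1.5×0.38×0.4 = 0.2280 m³/s
Panel 2-3: Δb = 0.8 m, d̄ = (0.76+1.17)/2 = 0.965, v̄ = (0.80+0.89)/2 = 0.845 → q = 0.8×0.965×0.845 = 0.6523 m³/s
Panel 3-4: Δb = 5.9 m, d̄ = (1.17+1.61)/2 = 1.39, v̄ = (0.89+1.13)/2 = 1.01 → q = 5.9×1.39×1.01 = 8.283 m³/s
Panel 4-5: Δb = 1.8 m, d̄ = (1.61+1.14)/2 = 1.375, v̄ = (1.13+0.92)/2 = 1.025 → q = 1.8×1.375×1.025 = 2.537 m³/s
Panel 5-6: Δb = 2.5 m, d̄ = (1.14+0.00)/2 = 0.57, v̄ = (0.92+0.00)/2 = 0.46 → q = 2.5×0.57×0.46 = 0.6555 m³/s
Q = Σ q = 12.36 m³/s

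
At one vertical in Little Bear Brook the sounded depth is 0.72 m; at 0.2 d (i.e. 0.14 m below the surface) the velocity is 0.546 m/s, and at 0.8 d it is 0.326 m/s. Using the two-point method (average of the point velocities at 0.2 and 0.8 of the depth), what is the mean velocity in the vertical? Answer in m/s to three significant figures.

v̄ = (0.546 + 0.326) / 2 = 0.4360 m/s

0.436 m/s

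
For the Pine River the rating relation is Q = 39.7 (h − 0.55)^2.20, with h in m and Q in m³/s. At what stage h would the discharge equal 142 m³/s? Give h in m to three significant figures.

h − h₀ = (Q/C)^(1/b) = (142/39.7)^(1/2.20) = 1.785 m
h = 0.55 + 1.785 = 2.335 m

2.33 m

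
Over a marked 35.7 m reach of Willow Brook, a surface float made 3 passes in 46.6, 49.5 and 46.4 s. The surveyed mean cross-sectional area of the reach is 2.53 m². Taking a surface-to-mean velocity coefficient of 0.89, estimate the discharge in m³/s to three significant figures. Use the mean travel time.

t̄ = (46.6 + 49.5 + 46.4) / 3 = 47.5 s
v_surface = L / t̄ = 35.7 / 47.5 = 0.7516 m/s
v_mean = 0.89 × 0.7516 = 0.6689 m/s
Q = A × v_mean = 2.53 × 0.6689 = 1.692 m³/s

1.69 m³/s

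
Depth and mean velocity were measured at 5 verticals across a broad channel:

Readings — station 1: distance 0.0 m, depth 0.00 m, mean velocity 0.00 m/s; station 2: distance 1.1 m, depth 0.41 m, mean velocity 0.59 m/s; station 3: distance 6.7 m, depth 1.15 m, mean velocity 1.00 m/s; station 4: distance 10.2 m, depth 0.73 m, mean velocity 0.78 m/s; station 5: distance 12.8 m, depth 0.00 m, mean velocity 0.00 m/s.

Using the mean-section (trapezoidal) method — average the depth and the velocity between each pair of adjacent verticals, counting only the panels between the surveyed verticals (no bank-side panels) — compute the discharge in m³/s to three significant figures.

6.84 m³/s

Panel 1-2: Δb = 1.1 m, d̄ = (0.00+0.41)/2 = 0.205, v̄ = (0.00+0.59)/2 = 0.295 → q = 1.1×0.205×0.295 = 0.06652 m³/s
Panel 2-3: Δb = 5.6 m, d̄ = (0.41+1.15)/2 = 0.78, v̄ = (0.59+1.00)/2 = 0.795 → q = 5.6×0.78×0.795 = 3.473 m³/s
Panel 3-4: Δb = 3.5 m, d̄ = (1.15+0.73)/2 = 0.94, v̄ = (1.00+0.78)/2 = 0.89 → q = 3.5×0.94×0.89 = 2.928 m³/s
Panel 4-5: Δb = 2.6 m, d̄ = (0.73+0.00)/2 = 0.365, v̄ = (0.78+0.00)/2 = 0.39 → q = 2.6×0.365×0.39 = 0.3701 m³/s
Q = Σ q = 6.837 m³/s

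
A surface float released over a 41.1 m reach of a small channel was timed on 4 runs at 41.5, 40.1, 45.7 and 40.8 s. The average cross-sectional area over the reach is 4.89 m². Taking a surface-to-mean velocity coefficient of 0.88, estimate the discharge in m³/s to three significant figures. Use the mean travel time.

t̄ = (41.5 + 40.1 + 45.7 + 40.8) / 4 = 42.025 s
v_surface = L / t̄ = 41.1 / 42.025 = 0.9780 m/s
v_mean = 0.88 × 0.9780 = 0.8606 m/s
Q = A × v_mean = 4.89 × 0.8606 = 4.208 m³/s

4.21 m³/s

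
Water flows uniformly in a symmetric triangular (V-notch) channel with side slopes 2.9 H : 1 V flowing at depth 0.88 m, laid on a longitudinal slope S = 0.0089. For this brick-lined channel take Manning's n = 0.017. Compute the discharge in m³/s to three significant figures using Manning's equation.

6.94 m³/s

A = z·y² = 2.9×0.88² = 2.246 m²
P = 2y√(1+z²) = 2×0.88×√(1+2.9²) = 5.399 m
R = A/P = 2.246/5.399 = 0.4160 m
Q = (1/n)·A·R^(2/3)·S^(1/2) = (1/0.017) × 2.246 × 0.4160^(2/3) × 0.0089^(1/2) = 6.945 m³/s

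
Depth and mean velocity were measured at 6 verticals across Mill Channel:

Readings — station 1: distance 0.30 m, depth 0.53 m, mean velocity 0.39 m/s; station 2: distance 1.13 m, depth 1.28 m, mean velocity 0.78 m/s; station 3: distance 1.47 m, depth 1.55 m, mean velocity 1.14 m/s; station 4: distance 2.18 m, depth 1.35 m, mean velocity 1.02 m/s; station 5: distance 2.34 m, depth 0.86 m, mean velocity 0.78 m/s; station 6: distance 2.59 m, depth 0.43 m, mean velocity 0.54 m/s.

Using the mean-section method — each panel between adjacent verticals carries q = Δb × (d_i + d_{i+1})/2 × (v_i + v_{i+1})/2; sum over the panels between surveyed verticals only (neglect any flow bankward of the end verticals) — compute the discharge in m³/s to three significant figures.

Panel 1-2: Δb = 0.83 m, d̄ = (0.53+1.28)/2 = 0.905, v̄ = (0.39+0.78)/2 = 0.585 → q = 0.83×0.905×0.585 = 0.4394 m³/s
Panel 2-3: Δb = 0.34 m, d̄ = (1.28+1.55)/2 = 1.415, v̄ = (0.78+1.14)/2 = 0.96 → q = 0.34×1.415×0.96 = 0.4619 m³/s
Panel 3-4: Δb = 0.71 m, d̄ = (1.55+1.35)/2 = 1.45, v̄ = (1.14+1.02)/2 = 1.08 → q = 0.71×1.45×1.08 = 1.112 m³/s
Panel 4-5: Δb = 0.16 m, d̄ = (1.35+0.86)/2 = 1.105, v̄ = (1.02+0.78)/2 = 0.9 → q = 0.16×1.105×0.9 = 0.1591 m³/s
Panel 5-6: Δb = 0.25 m, d̄ = (0.86+0.43)/2 = 0.645, v̄ = (0.78+0.54)/2 = 0.66 → q = 0.25×0.645×0.66 = 0.1064 m³/s
Q = Σ q = 2.279 m³/s

2.28 m³/s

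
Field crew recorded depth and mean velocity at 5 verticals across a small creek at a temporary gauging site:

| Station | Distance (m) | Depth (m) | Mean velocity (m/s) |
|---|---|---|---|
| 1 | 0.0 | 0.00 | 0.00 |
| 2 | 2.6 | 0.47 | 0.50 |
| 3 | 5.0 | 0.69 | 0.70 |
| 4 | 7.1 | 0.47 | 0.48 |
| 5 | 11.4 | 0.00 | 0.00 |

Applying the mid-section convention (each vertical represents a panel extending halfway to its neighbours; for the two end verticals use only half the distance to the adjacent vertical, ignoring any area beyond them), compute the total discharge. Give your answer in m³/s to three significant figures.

w_2 = (5.0 − 0.0)/2 = 2.5 m; q_2 = 0.50 × 0.47 × 2.5 = 0.5875 m³/s
w_3 = (7.1 − 2.6)/2 = 2.25 m; q_3 = 0.70 × 0.69 × 2.25 = 1.087 m³/s
w_4 = (11.4 − 5.0)/2 = 3.2 m; q_4 = 0.48 × 0.47 × 3.2 = 0.7219 m³/s
Stations 1, 5 contribute zero (depth or velocity is 0).
Q = Σ qᵢ = 2.396 m³/s

2.40 m³/s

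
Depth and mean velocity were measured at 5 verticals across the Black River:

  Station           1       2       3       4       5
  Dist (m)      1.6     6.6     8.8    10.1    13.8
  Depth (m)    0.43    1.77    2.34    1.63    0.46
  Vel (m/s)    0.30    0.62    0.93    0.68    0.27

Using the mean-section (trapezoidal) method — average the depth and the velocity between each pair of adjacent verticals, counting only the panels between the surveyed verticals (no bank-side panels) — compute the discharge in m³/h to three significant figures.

Panel 1-2: Δb = 5 m, d̄ = (0.43+1.77)/2 = 1.1, v̄ = (0.30+0.62)/2 = 0.46 → q = 5×1.1×0.46 = 2.530 m³/s
Panel 2-3: Δb = 2.2 m, d̄ = (1.77+2.34)/2 = 2.055, v̄ = (0.62+0.93)/2 = 0.775 → q = 2.2×2.055×0.775 = 3.504 m³/s
Panel 3-4: Δb = 1.3 m, d̄ = (2.34+1.63)/2 = 1.985, v̄ = (0.93+0.68)/2 = 0.805 → q = 1.3×1.985×0.805 = 2.077 m³/s
Panel 4-5: Δb = 3.7 m, d̄ = (1.63+0.46)/2 = 1.045, v̄ = (0.68+0.27)/2 = 0.475 → q = 3.7×1.045×0.475 = 1.837 m³/s
Q = Σ q = 9.948 m³/s
= 9.948 × 3600 = 35810 m³/h

35800 m³/h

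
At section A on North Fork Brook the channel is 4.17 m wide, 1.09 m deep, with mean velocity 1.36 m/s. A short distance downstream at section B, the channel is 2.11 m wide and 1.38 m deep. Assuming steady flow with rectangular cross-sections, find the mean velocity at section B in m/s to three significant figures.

Q = A₁V₁ = (4.17×1.09) × 1.36 = 6.182 m³/s
A₂ = 2.11 × 1.38 = 2.912 m²
V₂ = Q/A₂ = 6.182/2.912 = 2.123 m/s

2.12 m/s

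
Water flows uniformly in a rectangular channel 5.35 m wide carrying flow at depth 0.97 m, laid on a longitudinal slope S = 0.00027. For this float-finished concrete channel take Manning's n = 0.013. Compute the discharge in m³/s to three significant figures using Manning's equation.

A = b·y = 5.35 × 0.97 = 5.190 m²
P = b + 2y = 5.35 + 2×0.97 = 7.290 m
R = A/P = 5.190/7.290 = 0.7119 m
Q = (1/n)·A·R^(2/3)·S^(1/2) = (1/0.013) × 5.190 × 0.7119^(2/3) × 0.00027^(1/2) = 5.230 m³/s

5.23 m³/s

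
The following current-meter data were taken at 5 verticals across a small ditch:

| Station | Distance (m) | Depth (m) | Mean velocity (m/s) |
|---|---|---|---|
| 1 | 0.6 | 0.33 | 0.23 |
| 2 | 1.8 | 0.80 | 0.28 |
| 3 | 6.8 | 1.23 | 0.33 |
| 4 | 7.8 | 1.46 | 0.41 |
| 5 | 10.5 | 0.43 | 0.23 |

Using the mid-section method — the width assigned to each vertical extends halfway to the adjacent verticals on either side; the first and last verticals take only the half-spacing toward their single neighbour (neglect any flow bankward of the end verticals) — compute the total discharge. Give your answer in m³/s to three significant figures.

3.20 m³/s

w_1 = (1.8 − 0.6)/2 = 0.6 m; q_1 = 0.23 × 0.33 × 0.6 = 0.04554 m³/s
w_2 = (6.8 − 0.6)/2 = 3.1 m; q_2 = 0.28 × 0.80 × 3.1 = 0.6944 m³/s
w_3 = (7.8 − 1.8)/2 = 3 m; q_3 = 0.33 × 1.23 × 3 = 1.218 m³/s
w_4 = (10.5 − 6.8)/2 = 1.85 m; q_4 = 0.41 × 1.46 × 1.85 = 1.107 m³/s
w_5 = (10.5 − 7.8)/2 = 1.35 m; q_5 = 0.23 × 0.43 × 1.35 = 0.1335 m³/s
Q = Σ qᵢ = 3.199 m³/s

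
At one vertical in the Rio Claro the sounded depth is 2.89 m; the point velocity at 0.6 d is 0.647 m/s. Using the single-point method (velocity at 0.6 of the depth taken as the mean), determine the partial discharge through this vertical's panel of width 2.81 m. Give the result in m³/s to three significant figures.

v̄ = v₀.₆ = 0.647 m/s
q = v̄ × d × w = 0.6470 × 2.89 × 2.81 = 5.254 m³/s

5.25 m³/s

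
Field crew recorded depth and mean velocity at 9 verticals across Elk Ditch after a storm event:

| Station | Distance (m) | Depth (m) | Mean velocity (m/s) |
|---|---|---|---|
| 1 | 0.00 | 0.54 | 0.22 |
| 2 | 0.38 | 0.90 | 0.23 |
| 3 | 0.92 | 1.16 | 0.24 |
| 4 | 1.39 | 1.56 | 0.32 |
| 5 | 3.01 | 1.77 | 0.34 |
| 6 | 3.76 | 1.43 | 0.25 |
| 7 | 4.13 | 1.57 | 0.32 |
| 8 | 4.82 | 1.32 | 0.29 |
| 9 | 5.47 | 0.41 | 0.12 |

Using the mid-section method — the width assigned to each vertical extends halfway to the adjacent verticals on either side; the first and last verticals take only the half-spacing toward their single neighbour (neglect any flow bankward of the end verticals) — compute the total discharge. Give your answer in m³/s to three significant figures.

2.23 m³/s

w_1 = (0.38 − 0.00)/2 = 0.19 m; q_1 = 0.22 × 0.54 × 0.19 = 0.02257 m³/s
w_2 = (0.92 − 0.00)/2 = 0.46 m; q_2 = 0.23 × 0.90 × 0.46 = 0.09522 m³/s
w_3 = (1.39 − 0.38)/2 = 0.505 m; q_3 = 0.24 × 1.16 × 0.505 = 0.1406 m³/s
w_4 = (3.01 − 0.92)/2 = 1.045 m; q_4 = 0.32 × 1.56 × 1.045 = 0.5217 m³/s
w_5 = (3.76 − 1.39)/2 = 1.185 m; q_5 = 0.34 × 1.77 × 1.185 = 0.7131 m³/s
w_6 = (4.13 − 3.01)/2 = 0.56 m; q_6 = 0.25 × 1.43 × 0.56 = 0.2002 m³/s
w_7 = (4.82 − 3.76)/2 = 0.53 m; q_7 = 0.32 × 1.57 × 0.53 = 0.2663 m³/s
w_8 = (5.47 − 4.13)/2 = 0.67 m; q_8 = 0.29 × 1.32 × 0.67 = 0.2565 m³/s
w_9 = (5.47 − 4.82)/2 = 0.325 m; q_9 = 0.12 × 0.41 × 0.325 = 0.01599 m³/s
Q = Σ qᵢ = 2.232 m³/s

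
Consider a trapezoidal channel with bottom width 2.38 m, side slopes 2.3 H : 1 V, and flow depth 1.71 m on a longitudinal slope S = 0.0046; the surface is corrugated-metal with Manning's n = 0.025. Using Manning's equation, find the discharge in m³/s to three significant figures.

29.0 m³/s

A = (b + z·y)·y = (2.38 + 2.3×1.71)×1.71 = 10.80 m²
P = b + 2y√(1+z²) = 2.38 + 2×1.71×√(1+2.3²) = 10.96 m
R = A/P = 10.80/10.96 = 0.9852 m
Q = (1/n)·A·R^(2/3)·S^(1/2) = (1/0.025) × 10.80 × 0.9852^(2/3) × 0.0046^(1/2) = 29.00 m³/s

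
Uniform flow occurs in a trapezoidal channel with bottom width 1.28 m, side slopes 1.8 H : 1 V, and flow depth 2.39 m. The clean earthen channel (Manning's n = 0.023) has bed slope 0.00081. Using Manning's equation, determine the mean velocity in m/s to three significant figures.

A = (b + z·y)·y = (1.28 + 1.8×2.39)×2.39 = 13.34 m²
P = b + 2y√(1+z²) = 1.28 + 2×2.39×√(1+1.8²) = 11.12 m
R = A/P = 13.34/11.12 = 1.199 m
Q = (1/n)·A·R^(2/3)·S^(1/2) = (1/0.023) × 13.34 × 1.199^(2/3) × 0.00081^(1/2) = 18.64 m³/s
V = Q/A = 18.64/13.34 = 1.397 m/s

1.40 m/s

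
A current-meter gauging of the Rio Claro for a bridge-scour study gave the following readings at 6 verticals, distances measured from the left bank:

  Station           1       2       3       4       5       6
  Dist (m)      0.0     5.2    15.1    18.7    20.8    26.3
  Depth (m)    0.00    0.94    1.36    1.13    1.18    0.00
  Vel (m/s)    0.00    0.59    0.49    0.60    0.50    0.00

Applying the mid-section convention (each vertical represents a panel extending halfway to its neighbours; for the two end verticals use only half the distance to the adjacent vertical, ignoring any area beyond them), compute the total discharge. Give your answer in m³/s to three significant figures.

12.9 m³/s

w_2 = (15.1 − 0.0)/2 = 7.55 m; q_2 = 0.59 × 0.94 × 7.55 = 4.187 m³/s
w_3 = (18.7 − 5.2)/2 = 6.75 m; q_3 = 0.49 × 1.36 × 6.75 = 4.498 m³/s
w_4 = (20.8 − 15.1)/2 = 2.85 m; q_4 = 0.60 × 1.13 × 2.85 = 1.932 m³/s
w_5 = (26.3 − 18.7)/2 = 3.8 m; q_5 = 0.50 × 1.18 × 3.8 = 2.242 m³/s
Stations 1, 6 contribute zero (depth or velocity is 0).
Q = Σ qᵢ = 12.86 m³/s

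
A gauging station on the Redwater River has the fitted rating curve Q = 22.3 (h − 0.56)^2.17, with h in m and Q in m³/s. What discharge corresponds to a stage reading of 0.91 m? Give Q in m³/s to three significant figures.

2.29 m³/s

Q = 22.3 × (0.91 − 0.56)^2.17 = 22.3 × 0.35^2.17 = 2.285 m³/s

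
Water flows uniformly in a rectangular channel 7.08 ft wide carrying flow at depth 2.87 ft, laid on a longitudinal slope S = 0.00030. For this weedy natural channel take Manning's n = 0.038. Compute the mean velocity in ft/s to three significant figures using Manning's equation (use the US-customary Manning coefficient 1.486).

0.921 ft/s

A = b·y = 7.08 × 2.87 = 20.32 ft²
P = b + 2y = 7.08 + 2×2.87 = 12.82 ft
R = A/P = 20.32/12.82 = 1.585 ft
Q = (1.486/n)·A·R^(2/3)·S^(1/2) = (1.486/0.038) × 20.32 × 1.585^(2/3) × 0.00030^(1/2) = 18.71 ft³/s
V = Q/A = 18.71/20.32 = 0.9208 ft/s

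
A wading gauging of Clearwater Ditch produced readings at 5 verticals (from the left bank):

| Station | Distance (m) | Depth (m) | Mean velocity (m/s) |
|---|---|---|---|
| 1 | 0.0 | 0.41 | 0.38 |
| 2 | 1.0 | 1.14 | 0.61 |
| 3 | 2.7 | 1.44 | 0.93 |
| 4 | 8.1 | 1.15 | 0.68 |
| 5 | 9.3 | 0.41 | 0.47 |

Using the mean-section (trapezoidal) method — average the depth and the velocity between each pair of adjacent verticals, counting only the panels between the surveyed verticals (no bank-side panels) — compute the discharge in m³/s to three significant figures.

Panel 1-2: Δb = 1 m, d̄ = (0.41+1.14)/2 = 0.775, v̄ = (0.38+0.61)/2 = 0.495 → q = 1×0.775×0.495 = 0.3836 m³/s
Panel 2-3: Δb = 1.7 m, d̄ = (1.14+1.44)/2 = 1.29, v̄ = (0.61+0.93)/2 = 0.77 → q = 1.7×1.29×0.77 = 1.689 m³/s
Panel 3-4: Δb = 5.4 m, d̄ = (1.44+1.15)/2 = 1.295, v̄ = (0.93+0.68)/2 = 0.805 → q = 5.4×1.295×0.805 = 5.629 m³/s
Panel 4-5: Δb = 1.2 m, d̄ = (1.15+0.41)/2 = 0.78, v̄ = (0.68+0.47)/2 = 0.575 → q = 1.2×0.78×0.575 = 0.5382 m³/s
Q = Σ q = 8.240 m³/s

8.24 m³/s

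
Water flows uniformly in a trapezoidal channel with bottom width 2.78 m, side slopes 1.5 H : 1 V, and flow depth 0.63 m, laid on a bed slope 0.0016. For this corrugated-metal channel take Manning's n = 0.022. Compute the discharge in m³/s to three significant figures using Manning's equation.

2.56 m³/s

A = (b + z·y)·y = (2.78 + 1.5×0.63)×0.63 = 2.347 m²
P = b + 2y√(1+z²) = 2.78 + 2×0.63×√(1+1.5²) = 5.051 m
R = A/P = 2.347/5.051 = 0.4646 m
Q = (1/n)·A·R^(2/3)·S^(1/2) = (1/0.022) × 2.347 × 0.4646^(2/3) × 0.0016^(1/2) = 2.559 m³/s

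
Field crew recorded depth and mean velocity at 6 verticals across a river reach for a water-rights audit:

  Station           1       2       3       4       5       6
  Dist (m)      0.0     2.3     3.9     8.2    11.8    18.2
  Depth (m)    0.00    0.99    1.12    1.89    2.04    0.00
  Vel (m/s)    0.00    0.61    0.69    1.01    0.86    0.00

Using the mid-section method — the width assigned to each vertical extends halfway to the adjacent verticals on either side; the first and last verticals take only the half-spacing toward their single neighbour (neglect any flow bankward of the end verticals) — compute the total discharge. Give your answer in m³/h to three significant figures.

w_2 = (3.9 − 0.0)/2 = 1.95 m; q_2 = 0.61 × 0.99 × 1.95 = 1.178 m³/s
w_3 = (8.2 − 2.3)/2 = 2.95 m; q_3 = 0.69 × 1.12 × 2.95 = 2.280 m³/s
w_4 = (11.8 − 3.9)/2 = 3.95 m; q_4 = 1.01 × 1.89 × 3.95 = 7.540 m³/s
w_5 = (18.2 − 8.2)/2 = 5 m; q_5 = 0.86 × 2.04 × 5 = 8.772 m³/s
Stations 1, 6 contribute zero (depth or velocity is 0).
Q = Σ qᵢ = 19.77 m³/s
= 19.77 × 3600 = 71170 m³/h

71200 m³/h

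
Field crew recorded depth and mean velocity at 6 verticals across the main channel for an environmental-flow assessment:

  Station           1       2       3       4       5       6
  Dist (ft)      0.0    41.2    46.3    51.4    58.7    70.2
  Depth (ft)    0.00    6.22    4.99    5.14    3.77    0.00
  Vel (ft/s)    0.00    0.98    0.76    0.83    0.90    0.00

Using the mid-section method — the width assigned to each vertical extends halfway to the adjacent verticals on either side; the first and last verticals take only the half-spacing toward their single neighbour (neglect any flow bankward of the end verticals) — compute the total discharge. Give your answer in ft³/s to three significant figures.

w_2 = (46.3 − 0.0)/2 = 23.15 ft; q_2 = 0.98 × 6.22 × 23.15 = 141.1 ft³/s
w_3 = (51.4 − 41.2)/2 = 5.1 ft; q_3 = 0.76 × 4.99 × 5.1 = 19.34 ft³/s
w_4 = (58.7 − 46.3)/2 = 6.2 ft; q_4 = 0.83 × 5.14 × 6.2 = 26.45 ft³/s
w_5 = (70.2 − 51.4)/2 = 9.4 ft; q_5 = 0.90 × 3.77 × 9.4 = 31.89 ft³/s
Stations 1, 6 contribute zero (depth or velocity is 0).
Q = Σ qᵢ = 218.8 ft³/s

219 ft³/s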